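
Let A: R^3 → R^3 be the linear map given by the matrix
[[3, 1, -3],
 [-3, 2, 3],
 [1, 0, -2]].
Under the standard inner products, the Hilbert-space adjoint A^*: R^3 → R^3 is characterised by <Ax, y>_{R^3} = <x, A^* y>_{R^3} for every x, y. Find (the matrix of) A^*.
A^* = A^T =
[[3, -3, 1],
 [1, 2, 0],
 [-3, 3, -2]]

For real matrices with standard dot products, the defining identity <Ax, y> = <x, A^* y> gives (Ax)^T y = x^T (A^*) y, i.e. x^T A^T y = x^T (A^*) y. Since this holds for all x, y, we must have A^* = A^T. Therefore
A^* =
[[3, -3, 1],
 [1, 2, 0],
 [-3, 3, -2]].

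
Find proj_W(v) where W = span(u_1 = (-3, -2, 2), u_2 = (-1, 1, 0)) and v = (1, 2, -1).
proj_W(v) = (31/33, 64/33, -38/33)

Set up U = [u_1 | ... | u_2] ∈ R^(3×2). The projector onto W = col(U) is P = U (U^T U)^(-1) U^T.
Compute U^T U =
  [17, 1]
  [1, 2],
and U^T v = (-9, 1).
Solve U^T U · c = U^T v for the coefficients: c = (-19/33, 26/33). The projection is proj_W(v) = U c.
Check: (v - proj_W(v)) · u_1 = 0  (should be 0).
Check: (v - proj_W(v)) · u_2 = 0  (should be 0).
Result: proj_W(v) = (31/33, 64/33, -38/33).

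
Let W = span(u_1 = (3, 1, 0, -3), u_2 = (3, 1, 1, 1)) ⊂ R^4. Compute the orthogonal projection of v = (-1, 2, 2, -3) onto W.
proj_W(v) = (48/179, 16/179, -94/179, -424/179)

Set up U = [u_1 | ... | u_2] ∈ R^(4×2). The projector onto W = col(U) is P = U (U^T U)^(-1) U^T.
Compute U^T U =
  [19, 7]
  [7, 12],
and U^T v = (8, -2).
Solve U^T U · c = U^T v for the coefficients: c = (110/179, -94/179). The projection is proj_W(v) = U c.
Check: (v - proj_W(v)) · u_1 = 0  (should be 0).
Check: (v - proj_W(v)) · u_2 = 0  (should be 0).
Result: proj_W(v) = (48/179, 16/179, -94/179, -424/179).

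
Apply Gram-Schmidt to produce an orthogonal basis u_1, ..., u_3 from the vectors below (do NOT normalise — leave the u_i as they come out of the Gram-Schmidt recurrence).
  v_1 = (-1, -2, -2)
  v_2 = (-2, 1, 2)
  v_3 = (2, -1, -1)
Orthogonal basis:
  u_1 = (-1, -2, -2)
  u_2 = (-22/9, 1/9, 10/9)
  u_3 = (2/13, -6/13, 5/13)

Apply the Gram-Schmidt recurrence
  u_1 = v_1
  u_i = v_i − Σ_{j<i} ((v_i · u_j) / (u_j · u_j)) · u_j.

Step by step this gives:
  u_1 = (-1, -2, -2)
  u_2 = (-22/9, 1/9, 10/9)
  u_3 = (2/13, -6/13, 5/13)

Orthogonality check:
  u_2 · u_1 = 0 (should be 0)
  u_3 · u_1 = 0 (should be 0)
  u_3 · u_2 = 0 (should be 0)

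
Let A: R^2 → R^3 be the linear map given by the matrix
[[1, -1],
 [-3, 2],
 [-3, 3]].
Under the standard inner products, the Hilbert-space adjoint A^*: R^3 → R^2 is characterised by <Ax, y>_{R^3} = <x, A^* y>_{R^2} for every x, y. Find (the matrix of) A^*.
A^* = A^T =
[[1, -3, -3],
 [-1, 2, 3]]

For real matrices with standard dot products, the defining identity <Ax, y> = <x, A^* y> gives (Ax)^T y = x^T (A^*) y, i.e. x^T A^T y = x^T (A^*) y. Since this holds for all x, y, we must have A^* = A^T. Therefore
A^* =
[[1, -3, -3],
 [-1, 2, 3]].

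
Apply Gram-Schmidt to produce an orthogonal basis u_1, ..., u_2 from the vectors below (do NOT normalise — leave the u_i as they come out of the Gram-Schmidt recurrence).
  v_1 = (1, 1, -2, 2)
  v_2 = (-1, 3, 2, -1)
Orthogonal basis:
  u_1 = (1, 1, -2, 2)
  u_2 = (-3/5, 17/5, 6/5, -1/5)

Apply the Gram-Schmidt recurrence
  u_1 = v_1
  u_i = v_i − Σ_{j<i} ((v_i · u_j) / (u_j · u_j)) · u_j.

Step by step this gives:
  u_1 = (1, 1, -2, 2)
  u_2 = (-3/5, 17/5, 6/5, -1/5)

Orthogonality check:
  u_2 · u_1 = 0 (should be 0)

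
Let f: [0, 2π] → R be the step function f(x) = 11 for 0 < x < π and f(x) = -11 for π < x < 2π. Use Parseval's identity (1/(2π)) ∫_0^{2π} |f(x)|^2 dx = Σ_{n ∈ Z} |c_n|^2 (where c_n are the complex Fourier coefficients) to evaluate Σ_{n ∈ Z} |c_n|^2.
Σ |c_n|^2 = 121

Parseval equates the L^2 energy of f (normalised by 1/(2π)) with the ℓ^2 sum of its Fourier coefficients: (1/(2π)) ∫_0^{2π} |f|^2 = Σ |c_n|^2.
Compute the left side: (1/(2π)) [∫_0^π 11^2 dx + ∫_π^{2π} (-11)^2 dx] = (1/(2π)) · (121π + 121π) = (121 + 121)/2 = 121.
So Σ_{n ∈ Z} |c_n|^2 = 121.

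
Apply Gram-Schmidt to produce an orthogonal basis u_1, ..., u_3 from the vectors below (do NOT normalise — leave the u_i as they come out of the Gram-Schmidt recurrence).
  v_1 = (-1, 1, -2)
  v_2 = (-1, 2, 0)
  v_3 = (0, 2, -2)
Orthogonal basis:
  u_1 = (-1, 1, -2)
  u_2 = (-1/2, 3/2, 1)
  u_3 = (8/7, 4/7, -2/7)

Apply the Gram-Schmidt recurrence
  u_1 = v_1
  u_i = v_i − Σ_{j<i} ((v_i · u_j) / (u_j · u_j)) · u_j.

Step by step this gives:
  u_1 = (-1, 1, -2)
  u_2 = (-1/2, 3/2, 1)
  u_3 = (8/7, 4/7, -2/7)

Orthogonality check:
  u_2 · u_1 = 0 (should be 0)
  u_3 · u_1 = 0 (should be 0)
  u_3 · u_2 = 0 (should be 0)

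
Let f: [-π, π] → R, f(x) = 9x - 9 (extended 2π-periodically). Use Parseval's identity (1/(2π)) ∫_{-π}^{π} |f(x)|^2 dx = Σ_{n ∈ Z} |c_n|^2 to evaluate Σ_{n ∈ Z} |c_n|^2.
Σ |c_n|^2 = 27π^2 + 81

Expand and integrate term by term over [-π, π]:
  ∫ (9x)^2 dx = 81·(2π^3/3); ∫ 2·9·(-9)·x dx = 0 (odd integrand); ∫ (-9)^2 dx = 81·2π.
So (1/(2π)) ∫_{-π}^{π} (9x - 9)^2 dx = 81π^2/3 + 81 = 27π^2 + 81.
Parseval ⇒ Σ |c_n|^2 = 27π^2 + 81.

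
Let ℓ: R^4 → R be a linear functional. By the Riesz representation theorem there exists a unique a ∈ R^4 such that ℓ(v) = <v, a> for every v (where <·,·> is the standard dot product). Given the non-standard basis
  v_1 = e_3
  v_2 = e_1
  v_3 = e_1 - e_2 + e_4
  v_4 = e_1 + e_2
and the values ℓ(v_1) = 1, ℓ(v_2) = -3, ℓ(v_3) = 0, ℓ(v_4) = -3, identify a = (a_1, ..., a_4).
a = (-3, 0, 1, 3)

Write a = (a_1, ..., a_4) in the standard basis. For each basis vector v_i, ℓ(v_i) = <v_i, a> is a linear equation in the a_j's. Collect the n equations into a matrix system V a = ℓ, where row i of V is v_i (expressed in the standard basis). Since V is invertible (lower-triangular with 1s on the diagonal, up to permutation), solve by back-substitution:
  V =
[[0, 0, 1, 0],
 [1, 0, 0, 0],
 [1, -1, 0, 1],
 [1, 1, 0, 0]]
  V a = (1, -3, 0, -3)
Solving gives a = (-3, 0, 1, 3).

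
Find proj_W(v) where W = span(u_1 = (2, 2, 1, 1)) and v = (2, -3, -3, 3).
proj_W(v) = (-2/5, -2/5, -1/5, -1/5)

Set up U = [u_1 | ... | u_1] ∈ R^(4×1). The projector onto W = col(U) is P = U (U^T U)^(-1) U^T.
Compute U^T U =
  [10],
and U^T v = (-2).
Solve U^T U · c = U^T v for the coefficients: c = (-1/5). The projection is proj_W(v) = U c.
Check: (v - proj_W(v)) · u_1 = 0  (should be 0).
Result: proj_W(v) = (-2/5, -2/5, -1/5, -1/5).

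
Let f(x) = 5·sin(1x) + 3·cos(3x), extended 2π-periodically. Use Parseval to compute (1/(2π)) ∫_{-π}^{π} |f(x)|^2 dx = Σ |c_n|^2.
Σ |c_n|^2 = 17

Expand |f|^2 and use orthogonality of {sin(nx), cos(mx)} on [-π, π]:
  ∫_{-π}^{π} sin(nx)^2 dx = π, ∫ cos(mx)^2 dx = π, and cross terms integrate to 0.
So ∫_{-π}^{π} f(x)^2 dx = 5^2 · π + 3^2 · π = (25 + 9)π.
Divide by 2π: (25 + 9)/2 = 17.
By Parseval, this equals Σ |c_n|^2.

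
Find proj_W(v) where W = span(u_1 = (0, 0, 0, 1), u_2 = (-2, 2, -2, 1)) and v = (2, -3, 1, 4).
proj_W(v) = (2, -2, 2, 4)

Set up U = [u_1 | ... | u_2] ∈ R^(4×2). The projector onto W = col(U) is P = U (U^T U)^(-1) U^T.
Compute U^T U =
  [1, 1]
  [1, 13],
and U^T v = (4, -8).
Solve U^T U · c = U^T v for the coefficients: c = (5, -1). The projection is proj_W(v) = U c.
Check: (v - proj_W(v)) · u_1 = 0  (should be 0).
Check: (v - proj_W(v)) · u_2 = 0  (should be 0).
Result: proj_W(v) = (2, -2, 2, 4).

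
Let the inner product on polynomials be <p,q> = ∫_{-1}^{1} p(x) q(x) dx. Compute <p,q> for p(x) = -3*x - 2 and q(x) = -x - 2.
<p,q> = 10

Expand the product: p(x)·q(x) = 3*x^2 + 8*x + 4.
∫_{-1}^{1} of each monomial x^k gives [2/(k+1) if k even, 0 if k odd]. Integrating term-by-term (or equivalently evaluating the antiderivative F(x) = x^3 + 4*x^2 + 4*x at the endpoints):
  F(1) − F(−1) = 9 − (-1) = 10.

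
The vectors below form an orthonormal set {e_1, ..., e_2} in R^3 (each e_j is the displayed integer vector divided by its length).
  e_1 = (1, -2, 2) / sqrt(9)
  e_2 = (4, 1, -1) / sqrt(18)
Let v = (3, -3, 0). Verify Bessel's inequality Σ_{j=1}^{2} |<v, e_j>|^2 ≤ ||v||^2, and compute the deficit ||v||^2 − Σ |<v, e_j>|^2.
Σ |<v, e_j>|^2 = 27/2; ||v||^2 = 18; deficit = 9/2

Write each e_j = u_j / sqrt(<u_j, u_j>) where u_j is the displayed integer vector. Then <v, e_j> = <v, u_j> / sqrt(<u_j, u_j>), so |<v, e_j>|^2 = <v, u_j>^2 / <u_j, u_j>.
Coefficients: <v, e_1> = 9/sqrt(9), <v, e_2> = 9/sqrt(18).
Square and sum: Σ |<v, e_j>|^2 = 27/2.
Compute ||v||^2 = v·v = 18.
Deficit = 18 − 27/2 = 9/2 ≥ 0, confirming Bessel's inequality. (The deficit equals ||v − Σ <v,e_j> e_j||^2, the squared distance from v to span{e_j}.)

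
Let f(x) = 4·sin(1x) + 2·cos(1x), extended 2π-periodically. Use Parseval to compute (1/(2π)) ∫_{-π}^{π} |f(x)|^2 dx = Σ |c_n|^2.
Σ |c_n|^2 = 10

Expand |f|^2 and use orthogonality of {sin(nx), cos(mx)} on [-π, π]:
  ∫_{-π}^{π} sin(nx)^2 dx = π, ∫ cos(mx)^2 dx = π, and cross terms integrate to 0.
So ∫_{-π}^{π} f(x)^2 dx = 4^2 · π + 2^2 · π = (16 + 4)π.
Divide by 2π: (16 + 4)/2 = 10.
By Parseval, this equals Σ |c_n|^2.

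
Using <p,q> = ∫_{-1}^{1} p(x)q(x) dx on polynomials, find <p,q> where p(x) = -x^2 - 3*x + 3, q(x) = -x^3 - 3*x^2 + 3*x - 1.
<p,q> = -224/15

Expand the product: p(x)·q(x) = x^5 + 6*x^4 + 3*x^3 - 17*x^2 + 12*x - 3.
∫_{-1}^{1} of each monomial x^k gives [2/(k+1) if k even, 0 if k odd]. Integrating term-by-term (or equivalently evaluating the antiderivative F(x) = x^6/6 + 6*x^5/5 + 3*x^4/4 - 17*x^3/3 + 6*x^2 - 3*x at the endpoints):
  F(1) − F(−1) = -11/20 − (863/60) = -224/15.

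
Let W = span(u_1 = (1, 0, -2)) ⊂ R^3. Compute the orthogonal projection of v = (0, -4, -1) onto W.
proj_W(v) = (2/5, 0, -4/5)

Set up U = [u_1 | ... | u_1] ∈ R^(3×1). The projector onto W = col(U) is P = U (U^T U)^(-1) U^T.
Compute U^T U =
  [5],
and U^T v = (2).
Solve U^T U · c = U^T v for the coefficients: c = (2/5). The projection is proj_W(v) = U c.
Check: (v - proj_W(v)) · u_1 = 0  (should be 0).
Result: proj_W(v) = (2/5, 0, -4/5).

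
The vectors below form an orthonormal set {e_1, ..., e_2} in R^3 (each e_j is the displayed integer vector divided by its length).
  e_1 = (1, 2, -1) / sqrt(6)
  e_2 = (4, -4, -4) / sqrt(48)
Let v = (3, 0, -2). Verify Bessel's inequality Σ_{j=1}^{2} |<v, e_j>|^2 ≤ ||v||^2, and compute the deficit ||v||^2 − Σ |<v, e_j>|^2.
Σ |<v, e_j>|^2 = 25/2; ||v||^2 = 13; deficit = 1/2

Write each e_j = u_j / sqrt(<u_j, u_j>) where u_j is the displayed integer vector. Then <v, e_j> = <v, u_j> / sqrt(<u_j, u_j>), so |<v, e_j>|^2 = <v, u_j>^2 / <u_j, u_j>.
Coefficients: <v, e_1> = 5/sqrt(6), <v, e_2> = 20/sqrt(48).
Square and sum: Σ |<v, e_j>|^2 = 25/2.
Compute ||v||^2 = v·v = 13.
Deficit = 13 − 25/2 = 1/2 ≥ 0, confirming Bessel's inequality. (The deficit equals ||v − Σ <v,e_j> e_j||^2, the squared distance from v to span{e_j}.)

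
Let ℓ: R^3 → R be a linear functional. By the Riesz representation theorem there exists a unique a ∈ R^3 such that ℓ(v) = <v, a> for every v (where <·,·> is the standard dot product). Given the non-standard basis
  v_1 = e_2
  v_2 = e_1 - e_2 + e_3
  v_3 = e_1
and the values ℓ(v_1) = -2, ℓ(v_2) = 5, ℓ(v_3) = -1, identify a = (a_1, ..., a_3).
a = (-1, -2, 4)

Write a = (a_1, ..., a_3) in the standard basis. For each basis vector v_i, ℓ(v_i) = <v_i, a> is a linear equation in the a_j's. Collect the n equations into a matrix system V a = ℓ, where row i of V is v_i (expressed in the standard basis). Since V is invertible (lower-triangular with 1s on the diagonal, up to permutation), solve by back-substitution:
  V =
[[0, 1, 0],
 [1, -1, 1],
 [1, 0, 0]]
  V a = (-2, 5, -1)
Solving gives a = (-1, -2, 4).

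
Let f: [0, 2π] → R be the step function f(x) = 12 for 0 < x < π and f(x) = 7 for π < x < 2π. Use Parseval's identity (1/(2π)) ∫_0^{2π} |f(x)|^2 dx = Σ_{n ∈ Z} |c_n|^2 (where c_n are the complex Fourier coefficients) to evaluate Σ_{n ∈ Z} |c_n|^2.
Σ |c_n|^2 = 193/2

Parseval equates the L^2 energy of f (normalised by 1/(2π)) with the ℓ^2 sum of its Fourier coefficients: (1/(2π)) ∫_0^{2π} |f|^2 = Σ |c_n|^2.
Compute the left side: (1/(2π)) [∫_0^π 12^2 dx + ∫_π^{2π} 7^2 dx] = (1/(2π)) · (144π + 49π) = (144 + 49)/2 = 193/2.
So Σ_{n ∈ Z} |c_n|^2 = 193/2.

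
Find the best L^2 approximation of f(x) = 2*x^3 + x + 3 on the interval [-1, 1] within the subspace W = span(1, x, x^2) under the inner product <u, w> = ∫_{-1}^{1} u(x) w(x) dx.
g(x) = 11*x/5 + 3

The best approximation g ∈ W is the orthogonal projection of f onto W. Writing g = a_0 + a_1 x + a_2 x^2, the coefficients solve the normal equations G · a = b where
  G_{ij} = <φ_i, φ_j> and b_i = <f, φ_i>, with φ_0 = 1, φ_1 = x, φ_2 = x^2.
G =
  [2, 0, 2/3]
  [0, 2/3, 0]
  [2/3, 0, 2/5],
b = (6, 22/15, 2).
Solving gives a_0 = 3, a_1 = 11/5, a_2 = 0, so
  g(x) = 11*x/5 + 3.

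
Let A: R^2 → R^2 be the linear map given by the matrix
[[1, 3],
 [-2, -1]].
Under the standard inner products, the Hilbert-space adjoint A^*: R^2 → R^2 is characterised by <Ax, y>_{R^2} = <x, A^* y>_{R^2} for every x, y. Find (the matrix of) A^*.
A^* = A^T =
[[1, -2],
 [3, -1]]

For real matrices with standard dot products, the defining identity <Ax, y> = <x, A^* y> gives (Ax)^T y = x^T (A^*) y, i.e. x^T A^T y = x^T (A^*) y. Since this holds for all x, y, we must have A^* = A^T. Therefore
A^* =
[[1, -2],
 [3, -1]].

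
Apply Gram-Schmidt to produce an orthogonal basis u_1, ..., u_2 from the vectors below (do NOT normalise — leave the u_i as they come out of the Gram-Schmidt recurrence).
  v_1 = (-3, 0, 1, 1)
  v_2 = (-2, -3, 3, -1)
Orthogonal basis:
  u_1 = (-3, 0, 1, 1)
  u_2 = (2/11, -3, 25/11, -19/11)

Apply the Gram-Schmidt recurrence
  u_1 = v_1
  u_i = v_i − Σ_{j<i} ((v_i · u_j) / (u_j · u_j)) · u_j.

Step by step this gives:
  u_1 = (-3, 0, 1, 1)
  u_2 = (2/11, -3, 25/11, -19/11)

Orthogonality check:
  u_2 · u_1 = 0 (should be 0)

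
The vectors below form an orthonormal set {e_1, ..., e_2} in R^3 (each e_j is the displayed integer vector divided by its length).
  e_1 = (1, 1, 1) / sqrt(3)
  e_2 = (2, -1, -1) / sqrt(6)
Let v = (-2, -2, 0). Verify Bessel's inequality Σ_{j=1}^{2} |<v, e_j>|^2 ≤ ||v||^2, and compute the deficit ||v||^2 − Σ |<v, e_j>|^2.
Σ |<v, e_j>|^2 = 6; ||v||^2 = 8; deficit = 2

Write each e_j = u_j / sqrt(<u_j, u_j>) where u_j is the displayed integer vector. Then <v, e_j> = <v, u_j> / sqrt(<u_j, u_j>), so |<v, e_j>|^2 = <v, u_j>^2 / <u_j, u_j>.
Coefficients: <v, e_1> = -4/sqrt(3), <v, e_2> = -2/sqrt(6).
Square and sum: Σ |<v, e_j>|^2 = 6.
Compute ||v||^2 = v·v = 8.
Deficit = 8 − 6 = 2 ≥ 0, confirming Bessel's inequality. (The deficit equals ||v − Σ <v,e_j> e_j||^2, the squared distance from v to span{e_j}.)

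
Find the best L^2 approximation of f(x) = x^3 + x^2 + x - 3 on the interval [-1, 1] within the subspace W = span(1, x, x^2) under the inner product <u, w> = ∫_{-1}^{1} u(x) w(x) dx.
g(x) = x^2 + 8*x/5 - 3

The best approximation g ∈ W is the orthogonal projection of f onto W. Writing g = a_0 + a_1 x + a_2 x^2, the coefficients solve the normal equations G · a = b where
  G_{ij} = <φ_i, φ_j> and b_i = <f, φ_i>, with φ_0 = 1, φ_1 = x, φ_2 = x^2.
G =
  [2, 0, 2/3]
  [0, 2/3, 0]
  [2/3, 0, 2/5],
b = (-16/3, 16/15, -8/5).
Solving gives a_0 = -3, a_1 = 8/5, a_2 = 1, so
  g(x) = x^2 + 8*x/5 - 3.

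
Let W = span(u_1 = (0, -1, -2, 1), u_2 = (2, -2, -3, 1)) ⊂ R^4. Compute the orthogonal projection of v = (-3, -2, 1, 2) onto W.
proj_W(v) = (-8/3, 1/3, -2/3, 1)

Set up U = [u_1 | ... | u_2] ∈ R^(4×2). The projector onto W = col(U) is P = U (U^T U)^(-1) U^T.
Compute U^T U =
  [6, 9]
  [9, 18],
and U^T v = (2, -3).
Solve U^T U · c = U^T v for the coefficients: c = (7/3, -4/3). The projection is proj_W(v) = U c.
Check: (v - proj_W(v)) · u_1 = 0  (should be 0).
Check: (v - proj_W(v)) · u_2 = 0  (should be 0).
Result: proj_W(v) = (-8/3, 1/3, -2/3, 1).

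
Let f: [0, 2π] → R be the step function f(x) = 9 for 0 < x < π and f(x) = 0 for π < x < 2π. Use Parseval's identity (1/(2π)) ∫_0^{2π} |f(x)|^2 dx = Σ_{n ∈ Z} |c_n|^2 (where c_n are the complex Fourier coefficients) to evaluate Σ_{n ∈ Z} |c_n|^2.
Σ |c_n|^2 = 81/2

Parseval equates the L^2 energy of f (normalised by 1/(2π)) with the ℓ^2 sum of its Fourier coefficients: (1/(2π)) ∫_0^{2π} |f|^2 = Σ |c_n|^2.
Compute the left side: (1/(2π)) [∫_0^π 9^2 dx + ∫_π^{2π} 0^2 dx] = (1/(2π)) · (81π + 0π) = (81 + 0)/2 = 81/2.
So Σ_{n ∈ Z} |c_n|^2 = 81/2.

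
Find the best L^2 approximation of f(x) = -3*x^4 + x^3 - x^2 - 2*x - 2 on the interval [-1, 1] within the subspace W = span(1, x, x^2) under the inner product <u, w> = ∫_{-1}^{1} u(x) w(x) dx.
g(x) = -25*x^2/7 - 7*x/5 - 61/35

The best approximation g ∈ W is the orthogonal projection of f onto W. Writing g = a_0 + a_1 x + a_2 x^2, the coefficients solve the normal equations G · a = b where
  G_{ij} = <φ_i, φ_j> and b_i = <f, φ_i>, with φ_0 = 1, φ_1 = x, φ_2 = x^2.
G =
  [2, 0, 2/3]
  [0, 2/3, 0]
  [2/3, 0, 2/5],
b = (-88/15, -14/15, -272/105).
Solving gives a_0 = -61/35, a_1 = -7/5, a_2 = -25/7, so
  g(x) = -25*x^2/7 - 7*x/5 - 61/35.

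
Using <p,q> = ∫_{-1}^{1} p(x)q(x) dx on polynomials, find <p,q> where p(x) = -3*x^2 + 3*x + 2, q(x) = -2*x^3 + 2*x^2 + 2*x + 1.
<p,q> = 58/15

Expand the product: p(x)·q(x) = 6*x^5 - 12*x^4 - 4*x^3 + 7*x^2 + 7*x + 2.
∫_{-1}^{1} of each monomial x^k gives [2/(k+1) if k even, 0 if k odd]. Integrating term-by-term (or equivalently evaluating the antiderivative F(x) = x^6 - 12*x^5/5 - x^4 + 7*x^3/3 + 7*x^2/2 + 2*x at the endpoints):
  F(1) − F(−1) = 163/30 − (47/30) = 58/15.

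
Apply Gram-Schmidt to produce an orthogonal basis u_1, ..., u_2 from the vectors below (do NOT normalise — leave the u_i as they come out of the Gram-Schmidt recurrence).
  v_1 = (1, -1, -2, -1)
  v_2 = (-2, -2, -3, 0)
Orthogonal basis:
  u_1 = (1, -1, -2, -1)
  u_2 = (-20/7, -8/7, -9/7, 6/7)

Apply the Gram-Schmidt recurrence
  u_1 = v_1
  u_i = v_i − Σ_{j<i} ((v_i · u_j) / (u_j · u_j)) · u_j.

Step by step this gives:
  u_1 = (1, -1, -2, -1)
  u_2 = (-20/7, -8/7, -9/7, 6/7)

Orthogonality check:
  u_2 · u_1 = 0 (should be 0)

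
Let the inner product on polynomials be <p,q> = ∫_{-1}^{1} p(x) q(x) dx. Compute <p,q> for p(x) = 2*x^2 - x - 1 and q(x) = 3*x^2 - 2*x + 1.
<p,q> = 16/15

Expand the product: p(x)·q(x) = 6*x^4 - 7*x^3 + x^2 + x - 1.
∫_{-1}^{1} of each monomial x^k gives [2/(k+1) if k even, 0 if k odd]. Integrating term-by-term (or equivalently evaluating the antiderivative F(x) = 6*x^5/5 - 7*x^4/4 + x^3/3 + x^2/2 - x at the endpoints):
  F(1) − F(−1) = -43/60 − (-107/60) = 16/15.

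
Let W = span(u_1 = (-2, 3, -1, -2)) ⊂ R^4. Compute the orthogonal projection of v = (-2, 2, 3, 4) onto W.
proj_W(v) = (1/9, -1/6, 1/18, 1/9)

Set up U = [u_1 | ... | u_1] ∈ R^(4×1). The projector onto W = col(U) is P = U (U^T U)^(-1) U^T.
Compute U^T U =
  [18],
and U^T v = (-1).
Solve U^T U · c = U^T v for the coefficients: c = (-1/18). The projection is proj_W(v) = U c.
Check: (v - proj_W(v)) · u_1 = 0  (should be 0).
Result: proj_W(v) = (1/9, -1/6, 1/18, 1/9).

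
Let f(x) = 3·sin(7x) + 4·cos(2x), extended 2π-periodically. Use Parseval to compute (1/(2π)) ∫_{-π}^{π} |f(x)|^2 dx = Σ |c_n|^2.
Σ |c_n|^2 = 25/2

Expand |f|^2 and use orthogonality of {sin(nx), cos(mx)} on [-π, π]:
  ∫_{-π}^{π} sin(nx)^2 dx = π, ∫ cos(mx)^2 dx = π, and cross terms integrate to 0.
So ∫_{-π}^{π} f(x)^2 dx = 3^2 · π + 4^2 · π = (9 + 16)π.
Divide by 2π: (9 + 16)/2 = 25/2.
By Parseval, this equals Σ |c_n|^2.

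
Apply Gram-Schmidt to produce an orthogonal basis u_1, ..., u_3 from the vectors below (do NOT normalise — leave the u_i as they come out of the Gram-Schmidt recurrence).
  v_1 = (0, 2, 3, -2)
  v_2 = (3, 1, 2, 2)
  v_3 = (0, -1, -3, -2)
Orthogonal basis:
  u_1 = (0, 2, 3, -2)
  u_2 = (3, 9/17, 22/17, 42/17)
  u_3 = (477/290, 33/290, -153/145, -213/145)

Apply the Gram-Schmidt recurrence
  u_1 = v_1
  u_i = v_i − Σ_{j<i} ((v_i · u_j) / (u_j · u_j)) · u_j.

Step by step this gives:
  u_1 = (0, 2, 3, -2)
  u_2 = (3, 9/17, 22/17, 42/17)
  u_3 = (477/290, 33/290, -153/145, -213/145)

Orthogonality check:
  u_2 · u_1 = 0 (should be 0)
  u_3 · u_1 = 0 (should be 0)
  u_3 · u_2 = 0 (should be 0)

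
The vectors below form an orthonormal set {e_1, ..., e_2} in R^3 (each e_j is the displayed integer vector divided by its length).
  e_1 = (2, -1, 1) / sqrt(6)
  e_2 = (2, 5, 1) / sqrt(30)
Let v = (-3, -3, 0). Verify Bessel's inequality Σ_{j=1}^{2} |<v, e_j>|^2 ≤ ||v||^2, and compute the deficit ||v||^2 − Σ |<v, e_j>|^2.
Σ |<v, e_j>|^2 = 81/5; ||v||^2 = 18; deficit = 9/5

Write each e_j = u_j / sqrt(<u_j, u_j>) where u_j is the displayed integer vector. Then <v, e_j> = <v, u_j> / sqrt(<u_j, u_j>), so |<v, e_j>|^2 = <v, u_j>^2 / <u_j, u_j>.
Coefficients: <v, e_1> = -3/sqrt(6), <v, e_2> = -21/sqrt(30).
Square and sum: Σ |<v, e_j>|^2 = 81/5.
Compute ||v||^2 = v·v = 18.
Deficit = 18 − 81/5 = 9/5 ≥ 0, confirming Bessel's inequality. (The deficit equals ||v − Σ <v,e_j> e_j||^2, the squared distance from v to span{e_j}.)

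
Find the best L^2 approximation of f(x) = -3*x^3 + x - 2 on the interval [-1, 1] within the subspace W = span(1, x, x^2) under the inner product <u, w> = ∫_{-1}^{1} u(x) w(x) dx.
g(x) = -4*x/5 - 2

The best approximation g ∈ W is the orthogonal projection of f onto W. Writing g = a_0 + a_1 x + a_2 x^2, the coefficients solve the normal equations G · a = b where
  G_{ij} = <φ_i, φ_j> and b_i = <f, φ_i>, with φ_0 = 1, φ_1 = x, φ_2 = x^2.
G =
  [2, 0, 2/3]
  [0, 2/3, 0]
  [2/3, 0, 2/5],
b = (-4, -8/15, -4/3).
Solving gives a_0 = -2, a_1 = -4/5, a_2 = 0, so
  g(x) = -4*x/5 - 2.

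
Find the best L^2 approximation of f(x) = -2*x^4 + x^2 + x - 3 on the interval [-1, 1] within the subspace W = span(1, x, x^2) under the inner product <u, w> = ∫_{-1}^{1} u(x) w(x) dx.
g(x) = -5*x^2/7 + x - 99/35

The best approximation g ∈ W is the orthogonal projection of f onto W. Writing g = a_0 + a_1 x + a_2 x^2, the coefficients solve the normal equations G · a = b where
  G_{ij} = <φ_i, φ_j> and b_i = <f, φ_i>, with φ_0 = 1, φ_1 = x, φ_2 = x^2.
G =
  [2, 0, 2/3]
  [0, 2/3, 0]
  [2/3, 0, 2/5],
b = (-92/15, 2/3, -76/35).
Solving gives a_0 = -99/35, a_1 = 1, a_2 = -5/7, so
  g(x) = -5*x^2/7 + x - 99/35.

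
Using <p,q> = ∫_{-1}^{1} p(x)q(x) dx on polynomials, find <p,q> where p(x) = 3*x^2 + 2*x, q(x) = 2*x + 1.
<p,q> = 14/3

Expand the product: p(x)·q(x) = 6*x^3 + 7*x^2 + 2*x.
∫_{-1}^{1} of each monomial x^k gives [2/(k+1) if k even, 0 if k odd]. Integrating term-by-term (or equivalently evaluating the antiderivative F(x) = 3*x^4/2 + 7*x^3/3 + x^2 at the endpoints):
  F(1) − F(−1) = 29/6 − (1/6) = 14/3.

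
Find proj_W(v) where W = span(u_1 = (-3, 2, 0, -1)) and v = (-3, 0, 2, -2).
proj_W(v) = (-33/14, 11/7, 0, -11/14)

Set up U = [u_1 | ... | u_1] ∈ R^(4×1). The projector onto W = col(U) is P = U (U^T U)^(-1) U^T.
Compute U^T U =
  [14],
and U^T v = (11).
Solve U^T U · c = U^T v for the coefficients: c = (11/14). The projection is proj_W(v) = U c.
Check: (v - proj_W(v)) · u_1 = 0  (should be 0).
Result: proj_W(v) = (-33/14, 11/7, 0, -11/14).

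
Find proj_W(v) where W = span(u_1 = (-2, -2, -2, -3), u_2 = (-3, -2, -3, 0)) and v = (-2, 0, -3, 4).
proj_W(v) = (-473/206, -63/103, -473/206, 426/103)

Set up U = [u_1 | ... | u_2] ∈ R^(4×2). The projector onto W = col(U) is P = U (U^T U)^(-1) U^T.
Compute U^T U =
  [21, 16]
  [16, 22],
and U^T v = (-2, 15).
Solve U^T U · c = U^T v for the coefficients: c = (-142/103, 347/206). The projection is proj_W(v) = U c.
Check: (v - proj_W(v)) · u_1 = 0  (should be 0).
Check: (v - proj_W(v)) · u_2 = 0  (should be 0).
Result: proj_W(v) = (-473/206, -63/103, -473/206, 426/103).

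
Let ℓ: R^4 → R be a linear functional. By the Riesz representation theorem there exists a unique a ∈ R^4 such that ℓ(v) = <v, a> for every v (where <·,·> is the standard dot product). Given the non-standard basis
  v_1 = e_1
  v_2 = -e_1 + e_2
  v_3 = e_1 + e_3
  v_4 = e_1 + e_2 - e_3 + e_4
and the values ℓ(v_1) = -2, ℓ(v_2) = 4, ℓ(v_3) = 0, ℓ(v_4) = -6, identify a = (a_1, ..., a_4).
a = (-2, 2, 2, -4)

Write a = (a_1, ..., a_4) in the standard basis. For each basis vector v_i, ℓ(v_i) = <v_i, a> is a linear equation in the a_j's. Collect the n equations into a matrix system V a = ℓ, where row i of V is v_i (expressed in the standard basis). Since V is invertible (lower-triangular with 1s on the diagonal, up to permutation), solve by back-substitution:
  V =
[[1, 0, 0, 0],
 [-1, 1, 0, 0],
 [1, 0, 1, 0],
 [1, 1, -1, 1]]
  V a = (-2, 4, 0, -6)
Solving gives a = (-2, 2, 2, -4).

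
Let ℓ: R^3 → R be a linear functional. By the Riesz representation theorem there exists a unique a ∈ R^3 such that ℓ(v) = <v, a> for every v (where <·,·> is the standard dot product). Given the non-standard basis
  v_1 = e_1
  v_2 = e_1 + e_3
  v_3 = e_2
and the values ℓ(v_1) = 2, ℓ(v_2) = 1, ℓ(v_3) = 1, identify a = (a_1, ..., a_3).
a = (2, 1, -1)

Write a = (a_1, ..., a_3) in the standard basis. For each basis vector v_i, ℓ(v_i) = <v_i, a> is a linear equation in the a_j's. Collect the n equations into a matrix system V a = ℓ, where row i of V is v_i (expressed in the standard basis). Since V is invertible (lower-triangular with 1s on the diagonal, up to permutation), solve by back-substitution:
  V =
[[1, 0, 0],
 [1, 0, 1],
 [0, 1, 0]]
  V a = (2, 1, 1)
Solving gives a = (2, 1, -1).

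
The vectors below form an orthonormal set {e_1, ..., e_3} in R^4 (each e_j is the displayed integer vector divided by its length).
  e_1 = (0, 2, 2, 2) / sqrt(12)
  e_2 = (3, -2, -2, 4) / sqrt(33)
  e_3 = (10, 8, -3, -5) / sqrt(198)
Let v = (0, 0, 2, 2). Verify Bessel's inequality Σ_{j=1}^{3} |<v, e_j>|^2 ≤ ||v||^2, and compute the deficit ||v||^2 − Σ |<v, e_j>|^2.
Σ |<v, e_j>|^2 = 64/9; ||v||^2 = 8; deficit = 8/9

Write each e_j = u_j / sqrt(<u_j, u_j>) where u_j is the displayed integer vector. Then <v, e_j> = <v, u_j> / sqrt(<u_j, u_j>), so |<v, e_j>|^2 = <v, u_j>^2 / <u_j, u_j>.
Coefficients: <v, e_1> = 8/sqrt(12), <v, e_2> = 4/sqrt(33), <v, e_3> = -16/sqrt(198).
Square and sum: Σ |<v, e_j>|^2 = 64/9.
Compute ||v||^2 = v·v = 8.
Deficit = 8 − 64/9 = 8/9 ≥ 0, confirming Bessel's inequality. (The deficit equals ||v − Σ <v,e_j> e_j||^2, the squared distance from v to span{e_j}.)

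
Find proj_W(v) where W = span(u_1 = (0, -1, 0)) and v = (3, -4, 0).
proj_W(v) = (0, -4, 0)

Set up U = [u_1 | ... | u_1] ∈ R^(3×1). The projector onto W = col(U) is P = U (U^T U)^(-1) U^T.
Compute U^T U =
  [1],
and U^T v = (4).
Solve U^T U · c = U^T v for the coefficients: c = (4). The projection is proj_W(v) = U c.
Check: (v - proj_W(v)) · u_1 = 0  (should be 0).
Result: proj_W(v) = (0, -4, 0).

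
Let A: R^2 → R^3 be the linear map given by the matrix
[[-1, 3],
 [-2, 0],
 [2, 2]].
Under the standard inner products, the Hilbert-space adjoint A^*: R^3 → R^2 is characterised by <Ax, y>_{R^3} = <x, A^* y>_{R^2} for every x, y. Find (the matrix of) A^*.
A^* = A^T =
[[-1, -2, 2],
 [3, 0, 2]]

For real matrices with standard dot products, the defining identity <Ax, y> = <x, A^* y> gives (Ax)^T y = x^T (A^*) y, i.e. x^T A^T y = x^T (A^*) y. Since this holds for all x, y, we must have A^* = A^T. Therefore
A^* =
[[-1, -2, 2],
 [3, 0, 2]].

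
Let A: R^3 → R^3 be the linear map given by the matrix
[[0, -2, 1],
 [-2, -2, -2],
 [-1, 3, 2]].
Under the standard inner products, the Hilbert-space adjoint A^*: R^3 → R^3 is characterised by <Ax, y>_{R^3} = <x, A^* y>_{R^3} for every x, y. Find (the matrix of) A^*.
A^* = A^T =
[[0, -2, -1],
 [-2, -2, 3],
 [1, -2, 2]]

For real matrices with standard dot products, the defining identity <Ax, y> = <x, A^* y> gives (Ax)^T y = x^T (A^*) y, i.e. x^T A^T y = x^T (A^*) y. Since this holds for all x, y, we must have A^* = A^T. Therefore
A^* =
[[0, -2, -1],
 [-2, -2, 3],
 [1, -2, 2]].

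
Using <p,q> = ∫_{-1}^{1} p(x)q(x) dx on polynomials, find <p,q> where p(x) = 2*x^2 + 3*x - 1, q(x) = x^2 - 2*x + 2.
<p,q> = -26/5

Expand the product: p(x)·q(x) = 2*x^4 - x^3 - 3*x^2 + 8*x - 2.
∫_{-1}^{1} of each monomial x^k gives [2/(k+1) if k even, 0 if k odd]. Integrating term-by-term (or equivalently evaluating the antiderivative F(x) = 2*x^5/5 - x^4/4 - x^3 + 4*x^2 - 2*x at the endpoints):
  F(1) − F(−1) = 23/20 − (127/20) = -26/5.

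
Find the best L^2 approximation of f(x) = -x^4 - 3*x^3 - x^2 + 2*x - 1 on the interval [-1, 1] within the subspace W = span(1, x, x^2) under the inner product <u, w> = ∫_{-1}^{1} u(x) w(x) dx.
g(x) = -13*x^2/7 + x/5 - 32/35

The best approximation g ∈ W is the orthogonal projection of f onto W. Writing g = a_0 + a_1 x + a_2 x^2, the coefficients solve the normal equations G · a = b where
  G_{ij} = <φ_i, φ_j> and b_i = <f, φ_i>, with φ_0 = 1, φ_1 = x, φ_2 = x^2.
G =
  [2, 0, 2/3]
  [0, 2/3, 0]
  [2/3, 0, 2/5],
b = (-46/15, 2/15, -142/105).
Solving gives a_0 = -32/35, a_1 = 1/5, a_2 = -13/7, so
  g(x) = -13*x^2/7 + x/5 - 32/35.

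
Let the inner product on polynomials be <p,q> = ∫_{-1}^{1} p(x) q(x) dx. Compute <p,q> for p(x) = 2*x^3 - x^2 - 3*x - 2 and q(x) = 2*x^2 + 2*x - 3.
<p,q> = 122/15

Expand the product: p(x)·q(x) = 4*x^5 + 2*x^4 - 14*x^3 - 7*x^2 + 5*x + 6.
∫_{-1}^{1} of each monomial x^k gives [2/(k+1) if k even, 0 if k odd]. Integrating term-by-term (or equivalently evaluating the antiderivative F(x) = 2*x^6/3 + 2*x^5/5 - 7*x^4/2 - 7*x^3/3 + 5*x^2/2 + 6*x at the endpoints):
  F(1) − F(−1) = 56/15 − (-22/5) = 122/15.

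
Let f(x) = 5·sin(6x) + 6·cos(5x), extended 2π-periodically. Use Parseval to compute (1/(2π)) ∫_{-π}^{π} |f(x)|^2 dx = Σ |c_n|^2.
Σ |c_n|^2 = 61/2

Expand |f|^2 and use orthogonality of {sin(nx), cos(mx)} on [-π, π]:
  ∫_{-π}^{π} sin(nx)^2 dx = π, ∫ cos(mx)^2 dx = π, and cross terms integrate to 0.
So ∫_{-π}^{π} f(x)^2 dx = 5^2 · π + 6^2 · π = (25 + 36)π.
Divide by 2π: (25 + 36)/2 = 61/2.
By Parseval, this equals Σ |c_n|^2.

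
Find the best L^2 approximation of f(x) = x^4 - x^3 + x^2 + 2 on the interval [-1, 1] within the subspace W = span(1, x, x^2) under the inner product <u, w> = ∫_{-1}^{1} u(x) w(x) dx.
g(x) = 13*x^2/7 - 3*x/5 + 67/35

The best approximation g ∈ W is the orthogonal projection of f onto W. Writing g = a_0 + a_1 x + a_2 x^2, the coefficients solve the normal equations G · a = b where
  G_{ij} = <φ_i, φ_j> and b_i = <f, φ_i>, with φ_0 = 1, φ_1 = x, φ_2 = x^2.
G =
  [2, 0, 2/3]
  [0, 2/3, 0]
  [2/3, 0, 2/5],
b = (76/15, -2/5, 212/105).
Solving gives a_0 = 67/35, a_1 = -3/5, a_2 = 13/7, so
  g(x) = 13*x^2/7 - 3*x/5 + 67/35.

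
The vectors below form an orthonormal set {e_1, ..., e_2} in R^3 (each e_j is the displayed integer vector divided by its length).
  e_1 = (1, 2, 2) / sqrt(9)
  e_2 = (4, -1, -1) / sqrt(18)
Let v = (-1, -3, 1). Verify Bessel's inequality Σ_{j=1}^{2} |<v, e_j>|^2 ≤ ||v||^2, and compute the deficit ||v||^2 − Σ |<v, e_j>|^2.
Σ |<v, e_j>|^2 = 3; ||v||^2 = 11; deficit = 8

Write each e_j = u_j / sqrt(<u_j, u_j>) where u_j is the displayed integer vector. Then <v, e_j> = <v, u_j> / sqrt(<u_j, u_j>), so |<v, e_j>|^2 = <v, u_j>^2 / <u_j, u_j>.
Coefficients: <v, e_1> = -5/sqrt(9), <v, e_2> = -2/sqrt(18).
Square and sum: Σ |<v, e_j>|^2 = 3.
Compute ||v||^2 = v·v = 11.
Deficit = 11 − 3 = 8 ≥ 0, confirming Bessel's inequality. (The deficit equals ||v − Σ <v,e_j> e_j||^2, the squared distance from v to span{e_j}.)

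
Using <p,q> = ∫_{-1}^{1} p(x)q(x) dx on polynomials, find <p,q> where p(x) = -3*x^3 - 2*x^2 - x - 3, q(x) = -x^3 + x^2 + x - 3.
<p,q> = 1952/105

Expand the product: p(x)·q(x) = 3*x^6 - x^5 - 4*x^4 + 9*x^3 + 2*x^2 + 9.
∫_{-1}^{1} of each monomial x^k gives [2/(k+1) if k even, 0 if k odd]. Integrating term-by-term (or equivalently evaluating the antiderivative F(x) = 3*x^7/7 - x^6/6 - 4*x^5/5 + 9*x^4/4 + 2*x^3/3 + 9*x at the endpoints):
  F(1) − F(−1) = 1593/140 − (-3029/420) = 1952/105.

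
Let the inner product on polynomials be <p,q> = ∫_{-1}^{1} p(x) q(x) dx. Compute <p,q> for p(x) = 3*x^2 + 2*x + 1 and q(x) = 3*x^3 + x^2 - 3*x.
<p,q> = 4/15

Expand the product: p(x)·q(x) = 9*x^5 + 9*x^4 - 4*x^3 - 5*x^2 - 3*x.
∫_{-1}^{1} of each monomial x^k gives [2/(k+1) if k even, 0 if k odd]. Integrating term-by-term (or equivalently evaluating the antiderivative F(x) = 3*x^6/2 + 9*x^5/5 - x^4 - 5*x^3/3 - 3*x^2/2 at the endpoints):
  F(1) − F(−1) = -13/15 − (-17/15) = 4/15.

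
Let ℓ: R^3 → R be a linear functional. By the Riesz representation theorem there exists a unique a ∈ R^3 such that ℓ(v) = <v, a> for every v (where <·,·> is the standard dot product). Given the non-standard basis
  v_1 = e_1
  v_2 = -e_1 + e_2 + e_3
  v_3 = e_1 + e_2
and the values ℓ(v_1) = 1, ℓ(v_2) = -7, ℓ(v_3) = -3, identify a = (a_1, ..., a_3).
a = (1, -4, -2)

Write a = (a_1, ..., a_3) in the standard basis. For each basis vector v_i, ℓ(v_i) = <v_i, a> is a linear equation in the a_j's. Collect the n equations into a matrix system V a = ℓ, where row i of V is v_i (expressed in the standard basis). Since V is invertible (lower-triangular with 1s on the diagonal, up to permutation), solve by back-substitution:
  V =
[[1, 0, 0],
 [-1, 1, 1],
 [1, 1, 0]]
  V a = (1, -7, -3)
Solving gives a = (1, -4, -2).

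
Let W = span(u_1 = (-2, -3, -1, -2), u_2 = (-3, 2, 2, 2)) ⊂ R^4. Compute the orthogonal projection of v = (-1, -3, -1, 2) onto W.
proj_W(v) = (-23/19, -71/57, -17/57, -44/57)

Set up U = [u_1 | ... | u_2] ∈ R^(4×2). The projector onto W = col(U) is P = U (U^T U)^(-1) U^T.
Compute U^T U =
  [18, -6]
  [-6, 21],
and U^T v = (8, -1).
Solve U^T U · c = U^T v for the coefficients: c = (9/19, 5/57). The projection is proj_W(v) = U c.
Check: (v - proj_W(v)) · u_1 = 0  (should be 0).
Check: (v - proj_W(v)) · u_2 = 0  (should be 0).
Result: proj_W(v) = (-23/19, -71/57, -17/57, -44/57).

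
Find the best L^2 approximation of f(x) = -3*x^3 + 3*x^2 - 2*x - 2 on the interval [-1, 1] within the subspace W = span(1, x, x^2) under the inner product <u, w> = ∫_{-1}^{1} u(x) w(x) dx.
g(x) = 3*x^2 - 19*x/5 - 2

The best approximation g ∈ W is the orthogonal projection of f onto W. Writing g = a_0 + a_1 x + a_2 x^2, the coefficients solve the normal equations G · a = b where
  G_{ij} = <φ_i, φ_j> and b_i = <f, φ_i>, with φ_0 = 1, φ_1 = x, φ_2 = x^2.
G =
  [2, 0, 2/3]
  [0, 2/3, 0]
  [2/3, 0, 2/5],
b = (-2, -38/15, -2/15).
Solving gives a_0 = -2, a_1 = -19/5, a_2 = 3, so
  g(x) = 3*x^2 - 19*x/5 - 2.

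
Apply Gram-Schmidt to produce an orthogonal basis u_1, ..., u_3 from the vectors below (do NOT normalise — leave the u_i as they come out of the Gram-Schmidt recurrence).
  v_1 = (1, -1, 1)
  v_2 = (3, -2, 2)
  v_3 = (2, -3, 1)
Orthogonal basis:
  u_1 = (1, -1, 1)
  u_2 = (2/3, 1/3, -1/3)
  u_3 = (0, -1, -1)

Apply the Gram-Schmidt recurrence
  u_1 = v_1
  u_i = v_i − Σ_{j<i} ((v_i · u_j) / (u_j · u_j)) · u_j.

Step by step this gives:
  u_1 = (1, -1, 1)
  u_2 = (2/3, 1/3, -1/3)
  u_3 = (0, -1, -1)

Orthogonality check:
  u_2 · u_1 = 0 (should be 0)
  u_3 · u_1 = 0 (should be 0)
  u_3 · u_2 = 0 (should be 0)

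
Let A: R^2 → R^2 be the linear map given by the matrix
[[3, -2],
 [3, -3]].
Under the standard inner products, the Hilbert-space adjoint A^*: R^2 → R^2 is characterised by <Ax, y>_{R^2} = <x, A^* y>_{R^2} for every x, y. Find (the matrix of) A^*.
A^* = A^T =
[[3, 3],
 [-2, -3]]

For real matrices with standard dot products, the defining identity <Ax, y> = <x, A^* y> gives (Ax)^T y = x^T (A^*) y, i.e. x^T A^T y = x^T (A^*) y. Since this holds for all x, y, we must have A^* = A^T. Therefore
A^* =
[[3, 3],
 [-2, -3]].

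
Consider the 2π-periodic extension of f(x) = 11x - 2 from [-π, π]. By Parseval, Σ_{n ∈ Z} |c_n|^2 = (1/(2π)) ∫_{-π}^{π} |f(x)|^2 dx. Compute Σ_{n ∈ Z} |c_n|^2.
Σ |c_n|^2 = 121π^2/3 + 4

Expand and integrate term by term over [-π, π]:
  ∫ (11x)^2 dx = 121·(2π^3/3); ∫ 2·11·(-2)·x dx = 0 (odd integrand); ∫ (-2)^2 dx = 4·2π.
So (1/(2π)) ∫_{-π}^{π} (11x - 2)^2 dx = 121π^2/3 + 4 = 121π^2/3 + 4.
Parseval ⇒ Σ |c_n|^2 = 121π^2/3 + 4.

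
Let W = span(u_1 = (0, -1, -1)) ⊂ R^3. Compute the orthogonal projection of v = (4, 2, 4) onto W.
proj_W(v) = (0, 3, 3)

Set up U = [u_1 | ... | u_1] ∈ R^(3×1). The projector onto W = col(U) is P = U (U^T U)^(-1) U^T.
Compute U^T U =
  [2],
and U^T v = (-6).
Solve U^T U · c = U^T v for the coefficients: c = (-3). The projection is proj_W(v) = U c.
Check: (v - proj_W(v)) · u_1 = 0  (should be 0).
Result: proj_W(v) = (0, 3, 3).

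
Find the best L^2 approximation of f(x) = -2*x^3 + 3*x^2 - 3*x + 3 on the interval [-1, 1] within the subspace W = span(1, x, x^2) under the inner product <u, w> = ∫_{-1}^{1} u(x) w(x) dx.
g(x) = 3*x^2 - 21*x/5 + 3

The best approximation g ∈ W is the orthogonal projection of f onto W. Writing g = a_0 + a_1 x + a_2 x^2, the coefficients solve the normal equations G · a = b where
  G_{ij} = <φ_i, φ_j> and b_i = <f, φ_i>, with φ_0 = 1, φ_1 = x, φ_2 = x^2.
G =
  [2, 0, 2/3]
  [0, 2/3, 0]
  [2/3, 0, 2/5],
b = (8, -14/5, 16/5).
Solving gives a_0 = 3, a_1 = -21/5, a_2 = 3, so
  g(x) = 3*x^2 - 21*x/5 + 3.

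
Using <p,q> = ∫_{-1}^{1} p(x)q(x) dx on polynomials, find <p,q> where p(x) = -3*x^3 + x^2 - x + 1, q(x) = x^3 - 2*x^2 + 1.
<p,q> = -76/105

Expand the product: p(x)·q(x) = -3*x^6 + 7*x^5 - 3*x^4 - x^2 - x + 1.
∫_{-1}^{1} of each monomial x^k gives [2/(k+1) if k even, 0 if k odd]. Integrating term-by-term (or equivalently evaluating the antiderivative F(x) = -3*x^7/7 + 7*x^6/6 - 3*x^5/5 - x^3/3 - x^2/2 + x at the endpoints):
  F(1) − F(−1) = 32/105 − (36/35) = -76/105.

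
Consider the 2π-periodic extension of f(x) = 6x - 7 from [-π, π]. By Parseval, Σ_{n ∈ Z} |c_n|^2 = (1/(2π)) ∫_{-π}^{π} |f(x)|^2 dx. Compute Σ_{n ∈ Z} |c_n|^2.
Σ |c_n|^2 = 12π^2 + 49

Expand and integrate term by term over [-π, π]:
  ∫ (6x)^2 dx = 36·(2π^3/3); ∫ 2·6·(-7)·x dx = 0 (odd integrand); ∫ (-7)^2 dx = 49·2π.
So (1/(2π)) ∫_{-π}^{π} (6x - 7)^2 dx = 36π^2/3 + 49 = 12π^2 + 49.
Parseval ⇒ Σ |c_n|^2 = 12π^2 + 49.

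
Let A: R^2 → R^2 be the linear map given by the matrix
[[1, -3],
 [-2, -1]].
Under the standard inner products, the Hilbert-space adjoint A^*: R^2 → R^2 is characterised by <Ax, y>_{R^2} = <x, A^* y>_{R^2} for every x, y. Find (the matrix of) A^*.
A^* = A^T =
[[1, -2],
 [-3, -1]]

For real matrices with standard dot products, the defining identity <Ax, y> = <x, A^* y> gives (Ax)^T y = x^T (A^*) y, i.e. x^T A^T y = x^T (A^*) y. Since this holds for all x, y, we must have A^* = A^T. Therefore
A^* =
[[1, -2],
 [-3, -1]].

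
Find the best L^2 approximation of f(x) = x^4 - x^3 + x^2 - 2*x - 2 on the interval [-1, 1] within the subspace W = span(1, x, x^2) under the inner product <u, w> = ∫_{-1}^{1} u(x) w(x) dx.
g(x) = 13*x^2/7 - 13*x/5 - 73/35

The best approximation g ∈ W is the orthogonal projection of f onto W. Writing g = a_0 + a_1 x + a_2 x^2, the coefficients solve the normal equations G · a = b where
  G_{ij} = <φ_i, φ_j> and b_i = <f, φ_i>, with φ_0 = 1, φ_1 = x, φ_2 = x^2.
G =
  [2, 0, 2/3]
  [0, 2/3, 0]
  [2/3, 0, 2/5],
b = (-44/15, -26/15, -68/105).
Solving gives a_0 = -73/35, a_1 = -13/5, a_2 = 13/7, so
  g(x) = 13*x^2/7 - 13*x/5 - 73/35.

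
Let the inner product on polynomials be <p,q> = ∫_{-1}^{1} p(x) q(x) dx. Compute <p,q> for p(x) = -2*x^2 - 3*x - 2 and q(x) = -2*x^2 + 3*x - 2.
<p,q> = 134/15

Expand the product: p(x)·q(x) = 4*x^4 - x^2 + 4.
∫_{-1}^{1} of each monomial x^k gives [2/(k+1) if k even, 0 if k odd]. Integrating term-by-term (or equivalently evaluating the antiderivative F(x) = 4*x^5/5 - x^3/3 + 4*x at the endpoints):
  F(1) − F(−1) = 67/15 − (-67/15) = 134/15.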